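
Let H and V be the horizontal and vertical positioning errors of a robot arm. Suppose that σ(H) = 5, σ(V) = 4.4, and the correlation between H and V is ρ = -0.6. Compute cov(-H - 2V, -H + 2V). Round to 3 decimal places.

Var(H) = (5)² = 25;  Var(V) = (4.4)² = 19.36
cov(H,V) = ρ·σ(H)·σ(V) = -0.6·5·4.4 = -13.2
cov(-H - 2V, -H + 2V) = (-1)(-1)Var(H) + (-2)(2)Var(V) + [(-1)(2) + (-2)(-1)]cov(H,V)
= 1·25 + -4·19.36 + 0·-13.2 = -52.44

-52.440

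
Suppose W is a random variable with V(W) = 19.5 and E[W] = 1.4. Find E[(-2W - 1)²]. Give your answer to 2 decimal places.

92.44

E[-2W - 1] = -2·1.4 − 1 = -3.8
V(-2W - 1) = (-2)²·19.5 = 78
E[(-2W - 1)²] = V((-2W - 1)) + (E[(-2W - 1)])² = 78 + (-3.8)² = 92.44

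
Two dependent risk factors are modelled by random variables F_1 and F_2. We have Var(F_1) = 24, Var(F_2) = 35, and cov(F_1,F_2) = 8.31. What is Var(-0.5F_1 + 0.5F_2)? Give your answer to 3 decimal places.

10.595

Var(-0.5F_1 + 0.5F_2) = (-0.5)²·Var(F_1) + (0.5)²·Var(F_2) + 2·(-0.5)·(0.5)·cov(F_1,F_2)
= 0.25·24 + 0.25·35 + -0.5·8.31 = 10.595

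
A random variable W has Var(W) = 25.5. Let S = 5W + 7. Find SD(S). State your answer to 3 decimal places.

25.249

Var(5W + 7) = (5)²·25.5 = 637.5
SD(S) = √637.5 ≈ 25.249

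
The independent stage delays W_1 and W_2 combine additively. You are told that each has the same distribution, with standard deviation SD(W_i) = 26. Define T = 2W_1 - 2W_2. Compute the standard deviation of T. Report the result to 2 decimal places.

73.54

Var(W_i) = (26)² = 676
By independence, Var(T) = (2)²Var(W_1) + (-2)²Var(W_2)
= (2)²·676 + (-2)²·676 = 5408
SD(T) = √5408 ≈ 73.54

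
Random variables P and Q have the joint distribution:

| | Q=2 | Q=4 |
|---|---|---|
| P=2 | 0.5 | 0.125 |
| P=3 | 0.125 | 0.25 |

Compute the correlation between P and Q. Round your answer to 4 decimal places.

E[P] = 2.375,  E[Q] = 2.75
E[PQ] = 6.75
Cov(P,Q) = E[PQ] − E[P]E[Q] = 6.75 − (2.375)(2.75) = 0.21875
V(P) = 0.234375,  V(Q) = 0.9375
ρ = 0.21875 / √(0.234375·0.9375) ≈ 0.4667

0.4667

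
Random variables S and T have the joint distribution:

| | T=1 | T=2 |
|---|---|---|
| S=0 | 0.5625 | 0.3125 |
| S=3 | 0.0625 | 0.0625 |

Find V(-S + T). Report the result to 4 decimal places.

E[S] = 0.375,  E[T] = 1.375,  E[ST] = 0.5625
V(S) = 1.125 − (0.375)² = 0.984375;  V(T) = 2.125 − (1.375)² = 0.234375
Cov(S,T) = 0.5625 − (0.375)(1.375) = 0.046875
V(-S + T) = (-1)²·0.984375 + (1)²·0.234375 + 2·(-1)·(1)·0.046875 = 1.125

1.1250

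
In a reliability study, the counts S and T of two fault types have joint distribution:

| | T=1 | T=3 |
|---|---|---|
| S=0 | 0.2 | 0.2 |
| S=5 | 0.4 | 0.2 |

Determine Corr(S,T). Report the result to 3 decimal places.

-0.167

E[S] = 3,  E[T] = 1.8
E[ST] = 5
Cov(S,T) = E[ST] − E[S]E[T] = 5 − (3)(1.8) = -0.4
var(S) = 6,  var(T) = 0.96
ρ = -0.4 / √(6·0.96) ≈ -0.167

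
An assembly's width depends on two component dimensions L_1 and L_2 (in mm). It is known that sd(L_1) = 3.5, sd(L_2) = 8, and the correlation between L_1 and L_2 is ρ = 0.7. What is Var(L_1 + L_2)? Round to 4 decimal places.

115.4500

Var(L_1) = (3.5)² = 12.25;  Var(L_2) = (8)² = 64
Cov(L_1,L_2) = ρ·sd(L_1)·sd(L_2) = 0.7·3.5·8 = 19.6
Var(L_1 + L_2) = (1)²·Var(L_1) + (1)²·Var(L_2) + 2·(1)·(1)·Cov(L_1,L_2)
= 1·12.25 + 1·64 + 2·19.6 = 115.45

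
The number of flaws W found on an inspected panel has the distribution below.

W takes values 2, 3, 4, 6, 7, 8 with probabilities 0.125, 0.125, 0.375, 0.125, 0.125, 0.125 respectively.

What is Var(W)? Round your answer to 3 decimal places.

E[W] = (2)(0.125) + (3)(0.125) + (4)(0.375) + (6)(0.125) + (7)(0.125) + (8)(0.125) = 4.75
E[W²] = (2)²(0.125) + (3)²(0.125) + (4)²(0.375) + (6)²(0.125) + (7)²(0.125) + (8)²(0.125) = 26.25
Var(W) = E[W²] − (E[W])² = 26.25 − (4.75)² = 3.6875

3.688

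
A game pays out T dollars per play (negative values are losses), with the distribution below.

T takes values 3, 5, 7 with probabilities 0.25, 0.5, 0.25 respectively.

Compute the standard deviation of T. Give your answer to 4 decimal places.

1.4142

E[T] = (3)(0.25) + (5)(0.5) + (7)(0.25) = 5
E[T²] = (3)²(0.25) + (5)²(0.5) + (7)²(0.25) = 27
var(T) = E[T²] − (E[T])² = 27 − (5)² = 2
sd(T) = √2 ≈ 1.4142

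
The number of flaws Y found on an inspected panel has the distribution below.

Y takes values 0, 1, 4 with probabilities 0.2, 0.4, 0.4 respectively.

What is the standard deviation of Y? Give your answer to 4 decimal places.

1.6733

E[Y] = (0)(0.2) + (1)(0.4) + (4)(0.4) = 2
E[Y²] = (0)²(0.2) + (1)²(0.4) + (4)²(0.4) = 6.8
V(Y) = E[Y²] − (E[Y])² = 6.8 − (2)² = 2.8
sd(Y) = √2.8 ≈ 1.6733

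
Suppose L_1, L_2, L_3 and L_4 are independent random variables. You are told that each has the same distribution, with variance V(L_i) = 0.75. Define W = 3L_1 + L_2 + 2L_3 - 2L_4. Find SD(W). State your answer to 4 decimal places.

By independence, V(W) = (3)²V(L_1) + (1)²V(L_2) + (2)²V(L_3) + (-2)²V(L_4)
= (3)²·0.75 + (1)²·0.75 + (2)²·0.75 + (-2)²·0.75 = 13.5
SD(W) = √13.5 ≈ 3.6742

3.6742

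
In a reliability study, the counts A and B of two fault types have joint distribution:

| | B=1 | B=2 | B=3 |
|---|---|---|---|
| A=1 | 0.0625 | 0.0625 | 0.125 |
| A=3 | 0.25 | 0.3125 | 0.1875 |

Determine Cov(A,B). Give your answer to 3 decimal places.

-0.125

E[A] = 2.5,  E[B] = 2
E[AB] = 4.875
Cov(A,B) = E[AB] − E[A]E[B] = 4.875 − (2.5)(2) = -0.125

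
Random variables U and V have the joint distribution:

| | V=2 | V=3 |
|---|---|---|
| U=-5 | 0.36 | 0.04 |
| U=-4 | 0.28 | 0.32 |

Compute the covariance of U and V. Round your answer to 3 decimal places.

E[U] = -4.4,  E[V] = 2.36
E[UV] = -10.28
cov(U,V) = E[UV] − E[U]E[V] = -10.28 − (-4.4)(2.36) = 0.104

0.104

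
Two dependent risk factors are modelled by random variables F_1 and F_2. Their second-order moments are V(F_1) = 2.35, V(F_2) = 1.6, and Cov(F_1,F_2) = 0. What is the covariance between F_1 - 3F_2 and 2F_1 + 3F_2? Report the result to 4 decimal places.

Cov(F_1 - 3F_2, 2F_1 + 3F_2) = (1)(2)V(F_1) + (-3)(3)V(F_2) + [(1)(3) + (-3)(2)]Cov(F_1,F_2)
= 2·2.35 + -9·1.6 + -3·0 = -9.7

-9.7000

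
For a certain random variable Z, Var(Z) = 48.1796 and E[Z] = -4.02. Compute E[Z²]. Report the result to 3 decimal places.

64.340

E[Z²] = Var(Z) + (E[Z])² = 48.1796 + (-4.02)² = 64.34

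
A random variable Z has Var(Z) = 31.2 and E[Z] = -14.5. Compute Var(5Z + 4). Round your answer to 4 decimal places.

780.0000

Var(5Z + 4) = (5)²·Var(Z) = 25·31.2 = 780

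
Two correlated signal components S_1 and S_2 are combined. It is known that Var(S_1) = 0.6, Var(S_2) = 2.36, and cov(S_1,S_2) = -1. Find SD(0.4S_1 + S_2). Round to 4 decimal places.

1.2869

Var(0.4S_1 + S_2) = (0.4)²·Var(S_1) + (1)²·Var(S_2) + 2·(0.4)·(1)·cov(S_1,S_2)
= 0.16·0.6 + 1·2.36 + 0.8·-1 = 1.656
SD(0.4S_1 + S_2) = √1.656 ≈ 1.2869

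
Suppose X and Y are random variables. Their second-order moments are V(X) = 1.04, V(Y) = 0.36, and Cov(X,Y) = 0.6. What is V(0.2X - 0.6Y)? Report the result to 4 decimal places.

0.0272

V(0.2X - 0.6Y) = (0.2)²·V(X) + (-0.6)²·V(Y) + 2·(0.2)·(-0.6)·Cov(X,Y)
= 0.04·1.04 + 0.36·0.36 + -0.24·0.6 = 0.0272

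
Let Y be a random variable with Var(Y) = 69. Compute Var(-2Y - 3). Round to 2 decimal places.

276.00

Var(-2Y - 3) = (-2)²·Var(Y) = 4·69 = 276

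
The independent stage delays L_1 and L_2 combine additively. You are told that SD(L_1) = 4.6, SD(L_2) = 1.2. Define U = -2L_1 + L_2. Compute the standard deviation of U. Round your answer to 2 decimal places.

var(L_1) = 21.16, var(L_2) = 1.44
By independence, var(U) = (-2)²var(L_1) + (1)²var(L_2)
= (-2)²·21.16 + (1)²·1.44 = 86.08
SD(U) = √86.08 ≈ 9.28

9.28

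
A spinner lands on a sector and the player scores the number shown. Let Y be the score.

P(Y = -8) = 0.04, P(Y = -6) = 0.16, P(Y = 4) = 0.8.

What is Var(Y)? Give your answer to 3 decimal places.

E[Y] = (-8)(0.04) + (-6)(0.16) + (4)(0.8) = 1.92
E[Y²] = (-8)²(0.04) + (-6)²(0.16) + (4)²(0.8) = 21.12
Var(Y) = E[Y²] − (E[Y])² = 21.12 − (1.92)² = 17.4336

17.434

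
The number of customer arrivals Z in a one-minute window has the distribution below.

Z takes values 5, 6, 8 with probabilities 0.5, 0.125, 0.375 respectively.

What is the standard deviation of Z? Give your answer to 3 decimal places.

E[Z] = (5)(0.5) + (6)(0.125) + (8)(0.375) = 6.25
E[Z²] = (5)²(0.5) + (6)²(0.125) + (8)²(0.375) = 41
Var(Z) = E[Z²] − (E[Z])² = 41 − (6.25)² = 1.9375
σ(Z) = √1.9375 ≈ 1.392

1.392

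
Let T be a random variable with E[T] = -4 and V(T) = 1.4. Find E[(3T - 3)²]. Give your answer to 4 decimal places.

E[3T - 3] = 3·-4 − 3 = -15
V(3T - 3) = (3)²·1.4 = 12.6
E[(3T - 3)²] = V((3T - 3)) + (E[(3T - 3)])² = 12.6 + (-15)² = 237.6

237.6000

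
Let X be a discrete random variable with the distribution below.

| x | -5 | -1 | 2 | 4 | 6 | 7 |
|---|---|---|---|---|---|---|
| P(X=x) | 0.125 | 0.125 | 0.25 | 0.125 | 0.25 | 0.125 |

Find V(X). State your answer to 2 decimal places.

14.48

E[X] = (-5)(0.125) + (-1)(0.125) + (2)(0.25) + (4)(0.125) + (6)(0.25) + (7)(0.125) = 2.625
E[X²] = (-5)²(0.125) + (-1)²(0.125) + (2)²(0.25) + (4)²(0.125) + (6)²(0.25) + (7)²(0.125) = 21.375
V(X) = E[X²] − (E[X])² = 21.375 − (2.625)² = 14.484375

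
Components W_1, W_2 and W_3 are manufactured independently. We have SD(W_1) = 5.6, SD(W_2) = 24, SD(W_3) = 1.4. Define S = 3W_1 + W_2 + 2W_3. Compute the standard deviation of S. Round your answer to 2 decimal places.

29.43

var(W_1) = 31.36, var(W_2) = 576, var(W_3) = 1.96
By independence, var(S) = (3)²var(W_1) + (1)²var(W_2) + (2)²var(W_3)
= (3)²·31.36 + (1)²·576 + (2)²·1.96 = 866.08
SD(S) = √866.08 ≈ 29.43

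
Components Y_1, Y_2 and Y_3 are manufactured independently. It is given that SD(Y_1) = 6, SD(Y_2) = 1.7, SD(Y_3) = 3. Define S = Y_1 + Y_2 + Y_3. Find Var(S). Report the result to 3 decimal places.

47.890

Var(Y_1) = 36, Var(Y_2) = 2.89, Var(Y_3) = 9
By independence, Var(S) = (1)²Var(Y_1) + (1)²Var(Y_2) + (1)²Var(Y_3)
= (1)²·36 + (1)²·2.89 + (1)²·9 = 47.89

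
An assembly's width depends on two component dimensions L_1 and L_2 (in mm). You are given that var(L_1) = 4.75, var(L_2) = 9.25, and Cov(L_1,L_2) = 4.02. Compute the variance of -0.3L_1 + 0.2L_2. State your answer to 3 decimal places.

0.315

var(-0.3L_1 + 0.2L_2) = (-0.3)²·var(L_1) + (0.2)²·var(L_2) + 2·(-0.3)·(0.2)·Cov(L_1,L_2)
= 0.09·4.75 + 0.04·9.25 + -0.12·4.02 = 0.3151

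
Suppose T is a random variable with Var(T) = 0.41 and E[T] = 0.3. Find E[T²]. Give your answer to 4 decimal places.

E[T²] = Var(T) + (E[T])² = 0.41 + (0.3)² = 0.5

0.5000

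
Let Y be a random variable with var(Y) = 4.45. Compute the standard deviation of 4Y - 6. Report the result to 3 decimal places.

var(4Y - 6) = (4)²·4.45 = 71.2
sd(4Y - 6) = √71.2 ≈ 8.438

8.438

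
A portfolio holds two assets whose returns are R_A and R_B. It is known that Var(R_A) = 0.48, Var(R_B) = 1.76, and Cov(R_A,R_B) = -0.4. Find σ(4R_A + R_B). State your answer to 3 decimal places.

2.498

Var(4R_A + R_B) = (4)²·Var(R_A) + (1)²·Var(R_B) + 2·(4)·(1)·Cov(R_A,R_B)
= 16·0.48 + 1·1.76 + 8·-0.4 = 6.24
σ(4R_A + R_B) = √6.24 ≈ 2.498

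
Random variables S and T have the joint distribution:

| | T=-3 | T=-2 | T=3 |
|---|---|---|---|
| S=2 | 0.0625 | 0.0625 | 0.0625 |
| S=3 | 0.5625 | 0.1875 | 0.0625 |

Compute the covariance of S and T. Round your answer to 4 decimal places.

-0.2500

E[S] = 2.8125,  E[T] = -2
E[ST] = -5.875
Cov(S,T) = E[ST] − E[S]E[T] = -5.875 − (2.8125)(-2) = -0.25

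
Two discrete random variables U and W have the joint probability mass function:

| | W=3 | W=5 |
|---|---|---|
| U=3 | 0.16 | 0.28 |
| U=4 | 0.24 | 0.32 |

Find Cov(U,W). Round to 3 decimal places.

E[U] = 3.56,  E[W] = 4.2
E[UW] = 14.92
Cov(U,W) = E[UW] − E[U]E[W] = 14.92 − (3.56)(4.2) = -0.032

-0.032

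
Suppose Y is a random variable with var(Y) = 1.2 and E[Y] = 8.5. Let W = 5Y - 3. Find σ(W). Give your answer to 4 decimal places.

var(5Y - 3) = (5)²·1.2 = 30
σ(W) = √30 ≈ 5.4772

5.4772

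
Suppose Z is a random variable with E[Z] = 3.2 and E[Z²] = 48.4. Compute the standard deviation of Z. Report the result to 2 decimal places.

Var(Z) = 48.4 − (3.2)² = 38.16
sd(Z) = √38.16 ≈ 6.18

6.18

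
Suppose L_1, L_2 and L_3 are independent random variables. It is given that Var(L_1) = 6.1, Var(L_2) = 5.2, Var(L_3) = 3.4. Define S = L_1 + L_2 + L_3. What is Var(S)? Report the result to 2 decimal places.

By independence, Var(S) = (1)²Var(L_1) + (1)²Var(L_2) + (1)²Var(L_3)
= (1)²·6.1 + (1)²·5.2 + (1)²·3.4 = 14.7

14.70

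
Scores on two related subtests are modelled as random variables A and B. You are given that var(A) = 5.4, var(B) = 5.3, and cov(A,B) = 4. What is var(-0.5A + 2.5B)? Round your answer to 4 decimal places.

24.4750

var(-0.5A + 2.5B) = (-0.5)²·var(A) + (2.5)²·var(B) + 2·(-0.5)·(2.5)·cov(A,B)
= 0.25·5.4 + 6.25·5.3 + -2.5·4 = 24.475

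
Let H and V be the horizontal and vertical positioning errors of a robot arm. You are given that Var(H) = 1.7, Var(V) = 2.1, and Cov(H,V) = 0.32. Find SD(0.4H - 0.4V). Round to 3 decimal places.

0.711

Var(0.4H - 0.4V) = (0.4)²·Var(H) + (-0.4)²·Var(V) + 2·(0.4)·(-0.4)·Cov(H,V)
= 0.16·1.7 + 0.16·2.1 + -0.32·0.32 = 0.5056
SD(0.4H - 0.4V) = √0.5056 ≈ 0.711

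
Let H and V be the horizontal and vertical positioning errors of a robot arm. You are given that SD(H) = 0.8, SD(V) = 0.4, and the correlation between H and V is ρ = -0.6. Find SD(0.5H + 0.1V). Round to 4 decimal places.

0.3774

Var(H) = (0.8)² = 0.64;  Var(V) = (0.4)² = 0.16
Cov(H,V) = ρ·SD(H)·SD(V) = -0.6·0.8·0.4 = -0.192
Var(0.5H + 0.1V) = (0.5)²·Var(H) + (0.1)²·Var(V) + 2·(0.5)·(0.1)·Cov(H,V)
= 0.25·0.64 + 0.01·0.16 + 0.1·-0.192 = 0.1424
SD(0.5H + 0.1V) = √0.1424 ≈ 0.3774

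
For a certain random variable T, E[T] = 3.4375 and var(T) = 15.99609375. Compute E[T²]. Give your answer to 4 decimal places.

E[T²] = var(T) + (E[T])² = 15.99609375 + (3.4375)² = 27.8125

27.8125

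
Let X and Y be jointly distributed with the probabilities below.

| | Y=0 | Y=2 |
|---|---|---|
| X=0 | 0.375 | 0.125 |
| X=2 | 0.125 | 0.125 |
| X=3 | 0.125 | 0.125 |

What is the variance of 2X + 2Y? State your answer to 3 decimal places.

E[X] = 1.25,  E[Y] = 0.75,  E[XY] = 1.25
Var(X) = 3.25 − (1.25)² = 1.6875;  Var(Y) = 1.5 − (0.75)² = 0.9375
Cov(X,Y) = 1.25 − (1.25)(0.75) = 0.3125
Var(2X + 2Y) = (2)²·1.6875 + (2)²·0.9375 + 2·(2)·(2)·0.3125 = 13

13.000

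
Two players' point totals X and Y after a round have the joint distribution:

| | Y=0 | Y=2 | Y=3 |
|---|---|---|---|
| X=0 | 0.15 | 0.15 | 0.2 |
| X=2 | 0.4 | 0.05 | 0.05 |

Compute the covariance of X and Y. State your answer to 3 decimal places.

-0.650

E[X] = 1,  E[Y] = 1.15
E[XY] = 0.5
cov(X,Y) = E[XY] − E[X]E[Y] = 0.5 − (1)(1.15) = -0.65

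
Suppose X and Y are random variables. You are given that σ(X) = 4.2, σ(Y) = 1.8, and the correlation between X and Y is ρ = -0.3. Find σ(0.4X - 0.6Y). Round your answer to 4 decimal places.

2.2533

Var(X) = (4.2)² = 17.64;  Var(Y) = (1.8)² = 3.24
cov(X,Y) = ρ·σ(X)·σ(Y) = -0.3·4.2·1.8 = -2.268
Var(0.4X - 0.6Y) = (0.4)²·Var(X) + (-0.6)²·Var(Y) + 2·(0.4)·(-0.6)·cov(X,Y)
= 0.16·17.64 + 0.36·3.24 + -0.48·-2.268 = 5.07744
σ(0.4X - 0.6Y) = √5.07744 ≈ 2.2533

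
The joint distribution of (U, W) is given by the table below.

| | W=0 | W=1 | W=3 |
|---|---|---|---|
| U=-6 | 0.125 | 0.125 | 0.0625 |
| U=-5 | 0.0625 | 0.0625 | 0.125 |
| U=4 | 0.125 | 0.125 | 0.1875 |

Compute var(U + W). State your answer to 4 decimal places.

25.5586

E[U] = -1.375,  E[W] = 1.4375,  E[UW] = -1.3125
var(U) = 24.5 − (-1.375)² = 22.609375;  var(W) = 3.6875 − (1.4375)² = 1.62109375
Cov(U,W) = -1.3125 − (-1.375)(1.4375) = 0.6640625
var(U + W) = (1)²·22.609375 + (1)²·1.62109375 + 2·(1)·(1)·0.6640625 = 25.55859375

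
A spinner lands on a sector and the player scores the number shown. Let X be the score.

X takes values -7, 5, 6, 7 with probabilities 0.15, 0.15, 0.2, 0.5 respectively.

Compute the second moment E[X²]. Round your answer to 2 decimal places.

42.80

E[X²] = (-7)²(0.15) + (5)²(0.15) + (6)²(0.2) + (7)²(0.5) = 42.8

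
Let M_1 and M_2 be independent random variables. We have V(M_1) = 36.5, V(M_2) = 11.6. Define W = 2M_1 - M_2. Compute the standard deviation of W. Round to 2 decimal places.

By independence, V(W) = (2)²V(M_1) + (-1)²V(M_2)
= (2)²·36.5 + (-1)²·11.6 = 157.6
σ(W) = √157.6 ≈ 12.55

12.55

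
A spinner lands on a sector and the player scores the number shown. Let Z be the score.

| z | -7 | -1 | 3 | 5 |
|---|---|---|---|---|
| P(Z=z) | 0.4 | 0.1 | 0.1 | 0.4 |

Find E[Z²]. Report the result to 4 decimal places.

E[Z²] = (-7)²(0.4) + (-1)²(0.1) + (3)²(0.1) + (5)²(0.4) = 30.6

30.6000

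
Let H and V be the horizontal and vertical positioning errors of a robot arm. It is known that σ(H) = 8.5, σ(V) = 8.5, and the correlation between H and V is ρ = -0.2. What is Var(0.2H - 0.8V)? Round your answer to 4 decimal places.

53.7540

Var(H) = (8.5)² = 72.25;  Var(V) = (8.5)² = 72.25
Cov(H,V) = ρ·σ(H)·σ(V) = -0.2·8.5·8.5 = -14.45
Var(0.2H - 0.8V) = (0.2)²·Var(H) + (-0.8)²·Var(V) + 2·(0.2)·(-0.8)·Cov(H,V)
= 0.04·72.25 + 0.64·72.25 + -0.32·-14.45 = 53.754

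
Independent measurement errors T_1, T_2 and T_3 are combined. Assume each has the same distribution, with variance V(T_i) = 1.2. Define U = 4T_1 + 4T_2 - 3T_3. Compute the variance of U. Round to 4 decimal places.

By independence, V(U) = (4)²V(T_1) + (4)²V(T_2) + (-3)²V(T_3)
= (4)²·1.2 + (4)²·1.2 + (-3)²·1.2 = 49.2

49.2000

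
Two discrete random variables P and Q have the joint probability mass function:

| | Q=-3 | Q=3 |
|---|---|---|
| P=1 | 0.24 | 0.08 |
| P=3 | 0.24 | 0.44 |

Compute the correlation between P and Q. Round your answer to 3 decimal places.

0.371

E[P] = 2.36,  E[Q] = 0.12
E[PQ] = 1.32
Cov(P,Q) = E[PQ] − E[P]E[Q] = 1.32 − (2.36)(0.12) = 1.0368
Var(P) = 0.8704,  Var(Q) = 8.9856
ρ = 1.0368 / √(0.8704·8.9856) ≈ 0.371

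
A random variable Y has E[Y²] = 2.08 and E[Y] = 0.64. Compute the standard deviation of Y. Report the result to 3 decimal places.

Var(Y) = 2.08 − (0.64)² = 1.6704
σ(Y) = √1.6704 ≈ 1.292

1.292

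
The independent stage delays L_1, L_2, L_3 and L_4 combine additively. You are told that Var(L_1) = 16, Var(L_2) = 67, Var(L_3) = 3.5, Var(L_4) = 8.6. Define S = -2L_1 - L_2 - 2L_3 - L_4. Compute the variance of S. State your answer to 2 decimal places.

153.60

By independence, Var(S) = (-2)²Var(L_1) + (-1)²Var(L_2) + (-2)²Var(L_3) + (-1)²Var(L_4)
= (-2)²·16 + (-1)²·67 + (-2)²·3.5 + (-1)²·8.6 = 153.6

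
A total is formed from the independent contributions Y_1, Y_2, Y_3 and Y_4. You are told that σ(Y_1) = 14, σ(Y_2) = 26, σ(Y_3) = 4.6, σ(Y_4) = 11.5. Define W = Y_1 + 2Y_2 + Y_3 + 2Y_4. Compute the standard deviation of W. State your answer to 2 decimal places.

V(Y_1) = 196, V(Y_2) = 676, V(Y_3) = 21.16, V(Y_4) = 132.25
By independence, V(W) = (1)²V(Y_1) + (2)²V(Y_2) + (1)²V(Y_3) + (2)²V(Y_4)
= (1)²·196 + (2)²·676 + (1)²·21.16 + (2)²·132.25 = 3450.16
σ(W) = √3450.16 ≈ 58.74

58.74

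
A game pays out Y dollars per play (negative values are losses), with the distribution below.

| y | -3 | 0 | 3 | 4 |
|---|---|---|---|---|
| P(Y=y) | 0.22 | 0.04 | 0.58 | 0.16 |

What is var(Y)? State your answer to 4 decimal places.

6.8016

E[Y] = (-3)(0.22) + (0)(0.04) + (3)(0.58) + (4)(0.16) = 1.72
E[Y²] = (-3)²(0.22) + (0)²(0.04) + (3)²(0.58) + (4)²(0.16) = 9.76
var(Y) = E[Y²] − (E[Y])² = 9.76 − (1.72)² = 6.8016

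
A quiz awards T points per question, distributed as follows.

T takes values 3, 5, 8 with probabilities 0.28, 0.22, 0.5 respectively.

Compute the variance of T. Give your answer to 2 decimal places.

4.74

E[T] = (3)(0.28) + (5)(0.22) + (8)(0.5) = 5.94
E[T²] = (3)²(0.28) + (5)²(0.22) + (8)²(0.5) = 40.02
var(T) = E[T²] − (E[T])² = 40.02 − (5.94)² = 4.7364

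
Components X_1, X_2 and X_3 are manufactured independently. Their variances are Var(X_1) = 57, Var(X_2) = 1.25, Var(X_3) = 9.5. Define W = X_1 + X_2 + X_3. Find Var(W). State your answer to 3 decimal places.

67.750

By independence, Var(W) = (1)²Var(X_1) + (1)²Var(X_2) + (1)²Var(X_3)
= (1)²·57 + (1)²·1.25 + (1)²·9.5 = 67.75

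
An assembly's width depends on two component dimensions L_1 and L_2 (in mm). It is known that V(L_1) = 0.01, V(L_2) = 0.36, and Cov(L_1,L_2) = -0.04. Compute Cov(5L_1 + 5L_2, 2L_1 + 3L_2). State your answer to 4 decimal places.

Cov(5L_1 + 5L_2, 2L_1 + 3L_2) = (5)(2)V(L_1) + (5)(3)V(L_2) + [(5)(3) + (5)(2)]Cov(L_1,L_2)
= 10·0.01 + 15·0.36 + 25·-0.04 = 4.5

4.5000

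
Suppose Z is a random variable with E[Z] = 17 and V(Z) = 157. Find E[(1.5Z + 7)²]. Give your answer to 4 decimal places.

E[1.5Z + 7] = 1.5·17 + 7 = 32.5
V(1.5Z + 7) = (1.5)²·157 = 353.25
E[(1.5Z + 7)²] = V((1.5Z + 7)) + (E[(1.5Z + 7)])² = 353.25 + (32.5)² = 1409.5

1409.5000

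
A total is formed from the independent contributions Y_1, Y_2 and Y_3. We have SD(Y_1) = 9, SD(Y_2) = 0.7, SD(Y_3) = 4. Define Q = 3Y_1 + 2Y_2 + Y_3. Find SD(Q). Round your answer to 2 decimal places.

27.33

Var(Y_1) = 81, Var(Y_2) = 0.49, Var(Y_3) = 16
By independence, Var(Q) = (3)²Var(Y_1) + (2)²Var(Y_2) + (1)²Var(Y_3)
= (3)²·81 + (2)²·0.49 + (1)²·16 = 746.96
SD(Q) = √746.96 ≈ 27.33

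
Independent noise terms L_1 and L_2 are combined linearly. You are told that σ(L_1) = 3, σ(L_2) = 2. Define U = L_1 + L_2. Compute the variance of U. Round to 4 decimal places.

Var(L_1) = 9, Var(L_2) = 4
By independence, Var(U) = (1)²Var(L_1) + (1)²Var(L_2)
= (1)²·9 + (1)²·4 = 13

13.0000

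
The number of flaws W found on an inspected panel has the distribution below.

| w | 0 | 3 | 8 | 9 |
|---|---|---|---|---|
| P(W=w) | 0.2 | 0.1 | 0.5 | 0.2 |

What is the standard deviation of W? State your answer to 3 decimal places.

E[W] = (0)(0.2) + (3)(0.1) + (8)(0.5) + (9)(0.2) = 6.1
E[W²] = (0)²(0.2) + (3)²(0.1) + (8)²(0.5) + (9)²(0.2) = 49.1
var(W) = E[W²] − (E[W])² = 49.1 − (6.1)² = 11.89
SD(W) = √11.89 ≈ 3.448

3.448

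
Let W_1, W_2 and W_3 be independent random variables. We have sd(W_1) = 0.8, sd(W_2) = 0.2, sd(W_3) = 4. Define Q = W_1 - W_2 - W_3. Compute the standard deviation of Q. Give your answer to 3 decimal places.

4.084

V(W_1) = 0.64, V(W_2) = 0.04, V(W_3) = 16
By independence, V(Q) = (1)²V(W_1) + (-1)²V(W_2) + (-1)²V(W_3)
= (1)²·0.64 + (-1)²·0.04 + (-1)²·16 = 16.68
sd(Q) = √16.68 ≈ 4.084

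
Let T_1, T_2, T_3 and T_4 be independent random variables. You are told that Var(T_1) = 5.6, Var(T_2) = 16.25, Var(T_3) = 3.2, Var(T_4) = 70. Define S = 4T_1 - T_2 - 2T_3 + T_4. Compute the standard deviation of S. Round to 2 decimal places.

13.73

By independence, Var(S) = (4)²Var(T_1) + (-1)²Var(T_2) + (-2)²Var(T_3) + (1)²Var(T_4)
= (4)²·5.6 + (-1)²·16.25 + (-2)²·3.2 + (1)²·70 = 188.65
SD(S) = √188.65 ≈ 13.73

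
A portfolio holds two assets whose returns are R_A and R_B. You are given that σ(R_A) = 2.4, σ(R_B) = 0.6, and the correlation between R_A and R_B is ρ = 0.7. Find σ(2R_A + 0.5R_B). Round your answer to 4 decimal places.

Var(R_A) = (2.4)² = 5.76;  Var(R_B) = (0.6)² = 0.36
Cov(R_A,R_B) = ρ·σ(R_A)·σ(R_B) = 0.7·2.4·0.6 = 1.008
Var(2R_A + 0.5R_B) = (2)²·Var(R_A) + (0.5)²·Var(R_B) + 2·(2)·(0.5)·Cov(R_A,R_B)
= 4·5.76 + 0.25·0.36 + 2·1.008 = 25.146
σ(2R_A + 0.5R_B) = √25.146 ≈ 5.0146

5.0146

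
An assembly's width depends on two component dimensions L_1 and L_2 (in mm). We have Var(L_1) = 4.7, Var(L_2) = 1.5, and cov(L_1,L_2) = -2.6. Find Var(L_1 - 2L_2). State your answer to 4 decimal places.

Var(L_1 - 2L_2) = (1)²·Var(L_1) + (-2)²·Var(L_2) + 2·(1)·(-2)·cov(L_1,L_2)
= 1·4.7 + 4·1.5 + -4·-2.6 = 21.1

21.1000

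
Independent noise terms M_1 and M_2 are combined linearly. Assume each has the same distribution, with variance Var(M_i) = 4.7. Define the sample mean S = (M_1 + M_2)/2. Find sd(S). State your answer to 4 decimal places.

1.5330

By independence, Var(S) = (0.5)²Var(M_1) + (0.5)²Var(M_2)
= (0.5)²·4.7 + (0.5)²·4.7 = 2.35
sd(S) = √2.35 ≈ 1.5330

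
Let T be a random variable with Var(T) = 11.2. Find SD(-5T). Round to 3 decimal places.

16.733

Var(-5T) = (-5)²·11.2 = 280
SD(-5T) = √280 ≈ 16.733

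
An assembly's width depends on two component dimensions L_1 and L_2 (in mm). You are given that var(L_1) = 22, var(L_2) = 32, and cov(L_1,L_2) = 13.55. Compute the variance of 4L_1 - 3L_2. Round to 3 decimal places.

314.800

var(4L_1 - 3L_2) = (4)²·var(L_1) + (-3)²·var(L_2) + 2·(4)·(-3)·cov(L_1,L_2)
= 16·22 + 9·32 + -24·13.55 = 314.8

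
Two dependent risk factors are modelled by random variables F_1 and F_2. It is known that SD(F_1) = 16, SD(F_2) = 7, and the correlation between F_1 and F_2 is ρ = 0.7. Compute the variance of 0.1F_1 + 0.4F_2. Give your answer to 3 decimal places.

16.672

Var(F_1) = (16)² = 256;  Var(F_2) = (7)² = 49
cov(F_1,F_2) = ρ·SD(F_1)·SD(F_2) = 0.7·16·7 = 78.4
Var(0.1F_1 + 0.4F_2) = (0.1)²·Var(F_1) + (0.4)²·Var(F_2) + 2·(0.1)·(0.4)·cov(F_1,F_2)
= 0.01·256 + 0.16·49 + 0.08·78.4 = 16.672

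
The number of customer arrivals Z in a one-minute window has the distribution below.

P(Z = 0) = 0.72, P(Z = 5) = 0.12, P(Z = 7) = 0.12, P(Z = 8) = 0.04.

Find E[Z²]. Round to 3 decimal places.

E[Z²] = (0)²(0.72) + (5)²(0.12) + (7)²(0.12) + (8)²(0.04) = 11.44

11.440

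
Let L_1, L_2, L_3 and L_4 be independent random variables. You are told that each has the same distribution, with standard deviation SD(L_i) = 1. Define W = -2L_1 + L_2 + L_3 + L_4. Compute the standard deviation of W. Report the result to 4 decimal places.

2.6458

V(L_i) = (1)² = 1
By independence, V(W) = (-2)²V(L_1) + (1)²V(L_2) + (1)²V(L_3) + (1)²V(L_4)
= (-2)²·1 + (1)²·1 + (1)²·1 + (1)²·1 = 7
SD(W) = √7 ≈ 2.6458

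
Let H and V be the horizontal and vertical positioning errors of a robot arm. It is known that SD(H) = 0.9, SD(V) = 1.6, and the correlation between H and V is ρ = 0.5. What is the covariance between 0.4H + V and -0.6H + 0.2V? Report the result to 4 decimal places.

-0.0568

var(H) = (0.9)² = 0.81;  var(V) = (1.6)² = 2.56
Cov(H,V) = ρ·SD(H)·SD(V) = 0.5·0.9·1.6 = 0.72
Cov(0.4H + V, -0.6H + 0.2V) = (0.4)(-0.6)var(H) + (1)(0.2)var(V) + [(0.4)(0.2) + (1)(-0.6)]Cov(H,V)
= -0.24·0.81 + 0.2·2.56 + -0.52·0.72 = -0.0568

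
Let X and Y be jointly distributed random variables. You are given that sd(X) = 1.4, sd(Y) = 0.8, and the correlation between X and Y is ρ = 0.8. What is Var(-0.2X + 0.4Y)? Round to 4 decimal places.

Var(X) = (1.4)² = 1.96;  Var(Y) = (0.8)² = 0.64
cov(X,Y) = ρ·sd(X)·sd(Y) = 0.8·1.4·0.8 = 0.896
Var(-0.2X + 0.4Y) = (-0.2)²·Var(X) + (0.4)²·Var(Y) + 2·(-0.2)·(0.4)·cov(X,Y)
= 0.04·1.96 + 0.16·0.64 + -0.16·0.896 = 0.03744

0.0374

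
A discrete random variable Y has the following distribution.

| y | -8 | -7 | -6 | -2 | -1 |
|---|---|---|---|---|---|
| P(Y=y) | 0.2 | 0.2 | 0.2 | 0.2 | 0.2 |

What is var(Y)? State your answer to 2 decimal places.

7.76

E[Y] = (-8)(0.2) + (-7)(0.2) + (-6)(0.2) + (-2)(0.2) + (-1)(0.2) = -4.8
E[Y²] = (-8)²(0.2) + (-7)²(0.2) + (-6)²(0.2) + (-2)²(0.2) + (-1)²(0.2) = 30.8
var(Y) = E[Y²] − (E[Y])² = 30.8 − (-4.8)² = 7.76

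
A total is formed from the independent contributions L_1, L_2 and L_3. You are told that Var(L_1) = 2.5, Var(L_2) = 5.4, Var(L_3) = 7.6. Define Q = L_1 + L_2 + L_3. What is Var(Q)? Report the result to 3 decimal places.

15.500

By independence, Var(Q) = (1)²Var(L_1) + (1)²Var(L_2) + (1)²Var(L_3)
= (1)²·2.5 + (1)²·5.4 + (1)²·7.6 = 15.5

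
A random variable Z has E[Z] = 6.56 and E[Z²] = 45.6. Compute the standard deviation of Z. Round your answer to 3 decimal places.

1.602

Var(Z) = 45.6 − (6.56)² = 2.5664
σ(Z) = √2.5664 ≈ 1.602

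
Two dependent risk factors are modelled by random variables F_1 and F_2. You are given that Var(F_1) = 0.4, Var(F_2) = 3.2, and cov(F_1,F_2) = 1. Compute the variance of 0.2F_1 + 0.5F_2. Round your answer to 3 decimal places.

Var(0.2F_1 + 0.5F_2) = (0.2)²·Var(F_1) + (0.5)²·Var(F_2) + 2·(0.2)·(0.5)·cov(F_1,F_2)
= 0.04·0.4 + 0.25·3.2 + 0.2·1 = 1.016

1.016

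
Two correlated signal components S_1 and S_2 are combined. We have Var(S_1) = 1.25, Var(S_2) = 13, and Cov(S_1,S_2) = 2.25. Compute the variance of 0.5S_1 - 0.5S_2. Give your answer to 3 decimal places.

Var(0.5S_1 - 0.5S_2) = (0.5)²·Var(S_1) + (-0.5)²·Var(S_2) + 2·(0.5)·(-0.5)·Cov(S_1,S_2)
= 0.25·1.25 + 0.25·13 + -0.5·2.25 = 2.4375

2.438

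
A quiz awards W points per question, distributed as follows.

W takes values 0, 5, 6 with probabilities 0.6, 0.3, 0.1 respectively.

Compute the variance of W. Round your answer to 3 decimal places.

E[W] = (0)(0.6) + (5)(0.3) + (6)(0.1) = 2.1
E[W²] = (0)²(0.6) + (5)²(0.3) + (6)²(0.1) = 11.1
Var(W) = E[W²] − (E[W])² = 11.1 − (2.1)² = 6.69

6.690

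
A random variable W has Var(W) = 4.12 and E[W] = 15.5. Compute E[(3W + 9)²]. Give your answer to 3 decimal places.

3117.330

E[3W + 9] = 3·15.5 + 9 = 55.5
Var(3W + 9) = (3)²·4.12 = 37.08
E[(3W + 9)²] = Var((3W + 9)) + (E[(3W + 9)])² = 37.08 + (55.5)² = 3117.33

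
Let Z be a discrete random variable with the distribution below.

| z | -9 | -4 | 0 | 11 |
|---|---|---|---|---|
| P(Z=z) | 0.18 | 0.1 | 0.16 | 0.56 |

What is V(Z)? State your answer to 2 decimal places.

66.80

E[Z] = (-9)(0.18) + (-4)(0.1) + (0)(0.16) + (11)(0.56) = 4.14
E[Z²] = (-9)²(0.18) + (-4)²(0.1) + (0)²(0.16) + (11)²(0.56) = 83.94
V(Z) = E[Z²] − (E[Z])² = 83.94 − (4.14)² = 66.8004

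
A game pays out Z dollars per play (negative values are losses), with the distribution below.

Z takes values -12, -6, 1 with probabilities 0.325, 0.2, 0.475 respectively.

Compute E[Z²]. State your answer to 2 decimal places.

54.48

E[Z²] = (-12)²(0.325) + (-6)²(0.2) + (1)²(0.475) = 54.475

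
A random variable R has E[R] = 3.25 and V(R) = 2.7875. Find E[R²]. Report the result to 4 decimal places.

E[R²] = V(R) + (E[R])² = 2.7875 + (3.25)² = 13.35

13.3500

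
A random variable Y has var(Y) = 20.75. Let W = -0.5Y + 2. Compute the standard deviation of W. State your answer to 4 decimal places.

var(-0.5Y + 2) = (-0.5)²·20.75 = 5.1875
σ(W) = √5.1875 ≈ 2.2776

2.2776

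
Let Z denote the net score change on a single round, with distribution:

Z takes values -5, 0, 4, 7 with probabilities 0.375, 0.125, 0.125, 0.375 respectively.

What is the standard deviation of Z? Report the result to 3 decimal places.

E[Z] = (-5)(0.375) + (0)(0.125) + (4)(0.125) + (7)(0.375) = 1.25
E[Z²] = (-5)²(0.375) + (0)²(0.125) + (4)²(0.125) + (7)²(0.375) = 29.75
var(Z) = E[Z²] − (E[Z])² = 29.75 − (1.25)² = 28.1875
SD(Z) = √28.1875 ≈ 5.309

5.309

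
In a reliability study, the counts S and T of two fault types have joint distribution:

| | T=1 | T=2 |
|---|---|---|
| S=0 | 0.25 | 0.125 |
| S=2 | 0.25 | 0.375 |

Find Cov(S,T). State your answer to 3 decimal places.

0.125

E[S] = 1.25,  E[T] = 1.5
E[ST] = 2
Cov(S,T) = E[ST] − E[S]E[T] = 2 − (1.25)(1.5) = 0.125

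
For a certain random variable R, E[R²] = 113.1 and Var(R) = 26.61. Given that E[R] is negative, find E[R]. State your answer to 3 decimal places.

-9.300

(E[R])² = E[R²] − Var(R) = 113.1 − 26.61 = 86.49
E[R] = −√86.49 = -9.3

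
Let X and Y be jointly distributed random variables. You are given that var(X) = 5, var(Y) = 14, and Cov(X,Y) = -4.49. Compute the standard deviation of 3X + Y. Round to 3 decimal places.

5.662

var(3X + Y) = (3)²·var(X) + (1)²·var(Y) + 2·(3)·(1)·Cov(X,Y)
= 9·5 + 1·14 + 6·-4.49 = 32.06
σ(3X + Y) = √32.06 ≈ 5.662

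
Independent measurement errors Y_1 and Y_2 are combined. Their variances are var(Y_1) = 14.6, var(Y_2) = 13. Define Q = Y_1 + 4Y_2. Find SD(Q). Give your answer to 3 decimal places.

14.920

By independence, var(Q) = (1)²var(Y_1) + (4)²var(Y_2)
= (1)²·14.6 + (4)²·13 = 222.6
SD(Q) = √222.6 ≈ 14.920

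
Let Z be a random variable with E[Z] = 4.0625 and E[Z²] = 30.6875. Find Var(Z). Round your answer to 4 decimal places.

Var(Z) = 30.6875 − (4.0625)² = 14.18359375

14.1836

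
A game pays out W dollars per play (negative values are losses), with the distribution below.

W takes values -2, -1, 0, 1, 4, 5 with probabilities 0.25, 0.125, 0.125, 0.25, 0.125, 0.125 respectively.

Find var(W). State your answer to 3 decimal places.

5.938

E[W] = (-2)(0.25) + (-1)(0.125) + (0)(0.125) + (1)(0.25) + (4)(0.125) + (5)(0.125) = 0.75
E[W²] = (-2)²(0.25) + (-1)²(0.125) + (0)²(0.125) + (1)²(0.25) + (4)²(0.125) + (5)²(0.125) = 6.5
var(W) = E[W²] − (E[W])² = 6.5 − (0.75)² = 5.9375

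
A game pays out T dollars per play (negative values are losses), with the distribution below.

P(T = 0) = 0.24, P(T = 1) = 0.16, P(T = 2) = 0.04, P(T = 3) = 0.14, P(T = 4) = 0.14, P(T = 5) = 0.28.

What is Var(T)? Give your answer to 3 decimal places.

E[T] = (0)(0.24) + (1)(0.16) + (2)(0.04) + (3)(0.14) + (4)(0.14) + (5)(0.28) = 2.62
E[T²] = (0)²(0.24) + (1)²(0.16) + (2)²(0.04) + (3)²(0.14) + (4)²(0.14) + (5)²(0.28) = 10.82
Var(T) = E[T²] − (E[T])² = 10.82 − (2.62)² = 3.9556

3.956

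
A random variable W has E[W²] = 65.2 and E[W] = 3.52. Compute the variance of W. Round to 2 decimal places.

Var(W) = 65.2 − (3.52)² = 52.8096

52.81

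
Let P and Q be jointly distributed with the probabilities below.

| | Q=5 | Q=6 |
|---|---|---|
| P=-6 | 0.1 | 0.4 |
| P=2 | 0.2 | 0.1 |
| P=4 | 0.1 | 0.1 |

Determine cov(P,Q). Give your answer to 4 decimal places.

E[P] = -1.6,  E[Q] = 5.6
E[PQ] = -9.8
cov(P,Q) = E[PQ] − E[P]E[Q] = -9.8 − (-1.6)(5.6) = -0.84

-0.8400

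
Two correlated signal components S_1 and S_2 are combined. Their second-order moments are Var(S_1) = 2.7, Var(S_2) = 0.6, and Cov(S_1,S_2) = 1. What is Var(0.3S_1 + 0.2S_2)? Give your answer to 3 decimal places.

Var(0.3S_1 + 0.2S_2) = (0.3)²·Var(S_1) + (0.2)²·Var(S_2) + 2·(0.3)·(0.2)·Cov(S_1,S_2)
= 0.09·2.7 + 0.04·0.6 + 0.12·1 = 0.387

0.387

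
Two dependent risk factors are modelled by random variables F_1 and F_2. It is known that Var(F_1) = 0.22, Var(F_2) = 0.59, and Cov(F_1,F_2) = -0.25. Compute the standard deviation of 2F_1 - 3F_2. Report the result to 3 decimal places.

Var(2F_1 - 3F_2) = (2)²·Var(F_1) + (-3)²·Var(F_2) + 2·(2)·(-3)·Cov(F_1,F_2)
= 4·0.22 + 9·0.59 + -12·-0.25 = 9.19
SD(2F_1 - 3F_2) = √9.19 ≈ 3.032

3.032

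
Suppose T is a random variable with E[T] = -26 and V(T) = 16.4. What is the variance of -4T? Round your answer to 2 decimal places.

262.40

V(-4T) = (-4)²·V(T) = 16·16.4 = 262.4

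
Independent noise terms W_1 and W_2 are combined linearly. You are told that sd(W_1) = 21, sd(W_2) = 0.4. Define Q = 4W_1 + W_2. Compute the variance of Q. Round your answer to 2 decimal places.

V(W_1) = 441, V(W_2) = 0.16
By independence, V(Q) = (4)²V(W_1) + (1)²V(W_2)
= (4)²·441 + (1)²·0.16 = 7056.16

7056.16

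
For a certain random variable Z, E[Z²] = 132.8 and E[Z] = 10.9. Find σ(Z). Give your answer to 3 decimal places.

3.740

Var(Z) = 132.8 − (10.9)² = 13.99
σ(Z) = √13.99 ≈ 3.740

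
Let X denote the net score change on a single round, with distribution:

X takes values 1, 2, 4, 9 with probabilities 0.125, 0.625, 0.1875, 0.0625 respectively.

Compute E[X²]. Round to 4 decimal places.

E[X²] = (1)²(0.125) + (2)²(0.625) + (4)²(0.1875) + (9)²(0.0625) = 10.6875

10.6875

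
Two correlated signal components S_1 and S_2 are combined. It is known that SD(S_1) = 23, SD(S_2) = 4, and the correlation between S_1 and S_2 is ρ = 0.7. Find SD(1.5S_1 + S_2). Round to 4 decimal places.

Var(S_1) = (23)² = 529;  Var(S_2) = (4)² = 16
Cov(S_1,S_2) = ρ·SD(S_1)·SD(S_2) = 0.7·23·4 = 64.4
Var(1.5S_1 + S_2) = (1.5)²·Var(S_1) + (1)²·Var(S_2) + 2·(1.5)·(1)·Cov(S_1,S_2)
= 2.25·529 + 1·16 + 3·64.4 = 1399.45
SD(1.5S_1 + S_2) = √1399.45 ≈ 37.4092

37.4092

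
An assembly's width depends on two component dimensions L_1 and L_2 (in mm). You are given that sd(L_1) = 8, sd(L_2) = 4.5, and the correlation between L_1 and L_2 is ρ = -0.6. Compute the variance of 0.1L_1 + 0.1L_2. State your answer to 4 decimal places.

var(L_1) = (8)² = 64;  var(L_2) = (4.5)² = 20.25
Cov(L_1,L_2) = ρ·sd(L_1)·sd(L_2) = -0.6·8·4.5 = -21.6
var(0.1L_1 + 0.1L_2) = (0.1)²·var(L_1) + (0.1)²·var(L_2) + 2·(0.1)·(0.1)·Cov(L_1,L_2)
= 0.01·64 + 0.01·20.25 + 0.02·-21.6 = 0.4105

0.4105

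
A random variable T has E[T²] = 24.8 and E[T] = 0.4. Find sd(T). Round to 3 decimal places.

Var(T) = 24.8 − (0.4)² = 24.64
sd(T) = √24.64 ≈ 4.964

4.964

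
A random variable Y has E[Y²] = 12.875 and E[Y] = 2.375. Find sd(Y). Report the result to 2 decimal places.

2.69

Var(Y) = 12.875 − (2.375)² = 7.234375
sd(Y) = √7.234375 ≈ 2.69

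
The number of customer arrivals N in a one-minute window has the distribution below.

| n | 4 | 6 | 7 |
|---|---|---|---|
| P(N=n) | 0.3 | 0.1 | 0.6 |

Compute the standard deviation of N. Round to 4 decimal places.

1.3416

E[N] = (4)(0.3) + (6)(0.1) + (7)(0.6) = 6
E[N²] = (4)²(0.3) + (6)²(0.1) + (7)²(0.6) = 37.8
Var(N) = E[N²] − (E[N])² = 37.8 − (6)² = 1.8
SD(N) = √1.8 ≈ 1.3416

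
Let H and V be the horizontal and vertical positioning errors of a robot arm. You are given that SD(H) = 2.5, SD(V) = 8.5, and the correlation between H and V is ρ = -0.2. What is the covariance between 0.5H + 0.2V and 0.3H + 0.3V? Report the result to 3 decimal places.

4.380

Var(H) = (2.5)² = 6.25;  Var(V) = (8.5)² = 72.25
Cov(H,V) = ρ·SD(H)·SD(V) = -0.2·2.5·8.5 = -4.25
Cov(0.5H + 0.2V, 0.3H + 0.3V) = (0.5)(0.3)Var(H) + (0.2)(0.3)Var(V) + [(0.5)(0.3) + (0.2)(0.3)]Cov(H,V)
= 0.15·6.25 + 0.06·72.25 + 0.21·-4.25 = 4.38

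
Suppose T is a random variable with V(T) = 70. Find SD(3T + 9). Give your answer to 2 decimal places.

V(3T + 9) = (3)²·70 = 630
SD(3T + 9) = √630 ≈ 25.10

25.10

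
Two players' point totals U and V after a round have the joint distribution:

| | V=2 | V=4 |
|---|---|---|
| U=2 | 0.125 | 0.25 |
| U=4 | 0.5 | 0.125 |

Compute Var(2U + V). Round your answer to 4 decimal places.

2.9375

E[U] = 3.25,  E[V] = 2.75,  E[UV] = 8.5
Var(U) = 11.5 − (3.25)² = 0.9375;  Var(V) = 8.5 − (2.75)² = 0.9375
Cov(U,V) = 8.5 − (3.25)(2.75) = -0.4375
Var(2U + V) = (2)²·0.9375 + (1)²·0.9375 + 2·(2)·(1)·-0.4375 = 2.9375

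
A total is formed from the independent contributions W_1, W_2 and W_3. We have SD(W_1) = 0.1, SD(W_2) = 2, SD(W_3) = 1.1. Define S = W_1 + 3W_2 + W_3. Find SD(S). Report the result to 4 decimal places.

6.1008

Var(W_1) = 0.01, Var(W_2) = 4, Var(W_3) = 1.21
By independence, Var(S) = (1)²Var(W_1) + (3)²Var(W_2) + (1)²Var(W_3)
= (1)²·0.01 + (3)²·4 + (1)²·1.21 = 37.22
SD(S) = √37.22 ≈ 6.1008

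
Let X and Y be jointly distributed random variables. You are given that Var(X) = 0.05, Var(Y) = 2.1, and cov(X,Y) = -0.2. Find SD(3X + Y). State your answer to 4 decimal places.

1.1619

Var(3X + Y) = (3)²·Var(X) + (1)²·Var(Y) + 2·(3)·(1)·cov(X,Y)
= 9·0.05 + 1·2.1 + 6·-0.2 = 1.35
SD(3X + Y) = √1.35 ≈ 1.1619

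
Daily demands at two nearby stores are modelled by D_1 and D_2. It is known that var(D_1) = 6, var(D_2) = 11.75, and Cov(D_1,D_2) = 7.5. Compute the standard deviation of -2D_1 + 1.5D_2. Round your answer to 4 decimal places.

2.3318

var(-2D_1 + 1.5D_2) = (-2)²·var(D_1) + (1.5)²·var(D_2) + 2·(-2)·(1.5)·Cov(D_1,D_2)
= 4·6 + 2.25·11.75 + -6·7.5 = 5.4375
sd(-2D_1 + 1.5D_2) = √5.4375 ≈ 2.3318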